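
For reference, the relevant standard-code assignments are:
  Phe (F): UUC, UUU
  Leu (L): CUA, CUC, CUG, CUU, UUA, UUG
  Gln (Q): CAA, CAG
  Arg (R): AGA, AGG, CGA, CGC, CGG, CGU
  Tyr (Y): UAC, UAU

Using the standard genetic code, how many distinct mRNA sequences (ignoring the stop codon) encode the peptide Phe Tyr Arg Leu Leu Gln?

Phe: 2 codons.
Tyr: 2 codons.
Arg: 6 codons.
Leu: 6 codons.
Leu: 6 codons.
Gln: 2 codons.
2 × 2 × 6 × 6 × 6 × 2 = 1728.

1728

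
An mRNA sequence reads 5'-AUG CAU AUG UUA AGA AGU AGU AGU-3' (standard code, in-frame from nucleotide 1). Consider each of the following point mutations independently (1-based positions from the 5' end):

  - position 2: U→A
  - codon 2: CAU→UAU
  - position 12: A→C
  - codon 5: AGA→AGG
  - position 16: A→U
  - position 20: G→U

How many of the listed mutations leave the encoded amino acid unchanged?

1

Codon 1: AUG (Met) → AAG (Lys) — missense.
Codon 2: CAU (His) → UAU (Tyr) — missense.
Codon 4: UUA (Leu) → UUC (Phe) — missense.
Codon 5: AGA (Arg) → AGG (Arg) — synonymous.
Codon 6: AGU (Ser) → UGU (Cys) — missense.
Codon 7: AGU (Ser) → AUU (Ile) — missense.
Synonymous: 1 of 6.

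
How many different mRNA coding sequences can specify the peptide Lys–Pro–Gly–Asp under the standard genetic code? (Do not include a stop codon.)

64

Lys: 2 codons.
Pro: 4 codons.
Gly: 4 codons.
Asp: 2 codons.
2 × 4 × 4 × 2 = 64.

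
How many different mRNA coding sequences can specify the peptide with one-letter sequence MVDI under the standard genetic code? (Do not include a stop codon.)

24

Met: 1 codon.
Val: 4 codons.
Asp: 2 codons.
Ile: 3 codons.
1 × 4 × 2 × 3 = 24.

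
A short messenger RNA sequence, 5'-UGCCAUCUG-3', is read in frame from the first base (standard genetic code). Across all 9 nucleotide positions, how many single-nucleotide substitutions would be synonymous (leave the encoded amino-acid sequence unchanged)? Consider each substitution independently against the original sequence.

6

Codon 1 (UGC, Cys): 1 synonymous substitution.
Codon 2 (CAU, His): 1 synonymous substitution.
Codon 3 (CUG, Leu): 4 synonymous substitutions.
Total: 1 + 1 + 4 = 6.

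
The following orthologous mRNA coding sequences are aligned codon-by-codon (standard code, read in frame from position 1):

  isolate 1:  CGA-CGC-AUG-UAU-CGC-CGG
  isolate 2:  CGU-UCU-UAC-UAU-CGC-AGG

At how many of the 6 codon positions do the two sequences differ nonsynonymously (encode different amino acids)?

2

Codon 1: CGA Arg / CGU Arg — synonymous.
Codon 2: CGC Arg / UCU Ser — nonsynonymous.
Codon 3: AUG Met / UAC Tyr — nonsynonymous.
Codon 4: UAU Tyr / UAU Tyr — identical.
Codon 5: CGC Arg / CGC Arg — identical.
Codon 6: CGG Arg / AGG Arg — synonymous.
Nonsynonymous differences: 2.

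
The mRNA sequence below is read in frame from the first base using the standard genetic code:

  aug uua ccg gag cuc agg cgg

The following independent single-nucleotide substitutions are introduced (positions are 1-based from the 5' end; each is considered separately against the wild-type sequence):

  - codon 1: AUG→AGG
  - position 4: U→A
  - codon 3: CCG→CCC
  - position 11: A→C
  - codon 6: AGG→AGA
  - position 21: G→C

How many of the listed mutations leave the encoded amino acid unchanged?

3

Codon 1: AUG (Met) → AGG (Arg) — missense.
Codon 2: UUA (Leu) → AUA (Ile) — missense.
Codon 3: CCG (Pro) → CCC (Pro) — synonymous.
Codon 4: GAG (Glu) → GCG (Ala) — missense.
Codon 6: AGG (Arg) → AGA (Arg) — synonymous.
Codon 7: CGG (Arg) → CGC (Arg) — synonymous.
Synonymous: 3 of 6.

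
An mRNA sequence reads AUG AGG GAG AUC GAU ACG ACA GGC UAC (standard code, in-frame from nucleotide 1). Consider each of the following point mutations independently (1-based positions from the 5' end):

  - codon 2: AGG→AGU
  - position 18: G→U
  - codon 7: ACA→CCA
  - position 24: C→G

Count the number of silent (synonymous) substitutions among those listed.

2

Codon 2: AGG (Arg) → AGU (Ser) — missense.
Codon 6: ACG (Thr) → ACU (Thr) — synonymous.
Codon 7: ACA (Thr) → CCA (Pro) — missense.
Codon 8: GGC (Gly) → GGG (Gly) — synonymous.
Synonymous: 2 of 4.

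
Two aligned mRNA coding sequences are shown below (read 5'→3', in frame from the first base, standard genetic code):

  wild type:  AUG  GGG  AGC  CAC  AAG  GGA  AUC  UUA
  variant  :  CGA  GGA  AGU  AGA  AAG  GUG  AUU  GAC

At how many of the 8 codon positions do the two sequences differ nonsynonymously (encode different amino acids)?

Codon 1: AUG Met / CGA Arg — nonsynonymous.
Codon 2: GGG Gly / GGA Gly — synonymous.
Codon 3: AGC Ser / AGU Ser — synonymous.
Codon 4: CAC His / AGA Arg — nonsynonymous.
Codon 5: AAG Lys / AAG Lys — identical.
Codon 6: GGA Gly / GUG Val — nonsynonymous.
Codon 7: AUC Ile / AUU Ile — synonymous.
Codon 8: UUA Leu / GAC Asp — nonsynonymous.
Nonsynonymous differences: 4.

4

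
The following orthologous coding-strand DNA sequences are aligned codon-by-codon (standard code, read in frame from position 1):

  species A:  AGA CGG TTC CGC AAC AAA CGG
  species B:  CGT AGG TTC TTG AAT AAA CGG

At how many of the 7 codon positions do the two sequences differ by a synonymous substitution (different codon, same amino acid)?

Codon 1: AGA Arg / CGT Arg — synonymous.
Codon 2: CGG Arg / AGG Arg — synonymous.
Codon 3: TTC Phe / TTC Phe — identical.
Codon 4: CGC Arg / TTG Leu — nonsynonymous.
Codon 5: AAC Asn / AAT Asn — synonymous.
Codon 6: AAA Lys / AAA Lys — identical.
Codon 7: CGG Arg / CGG Arg — identical.
Synonymous differences: 3.

3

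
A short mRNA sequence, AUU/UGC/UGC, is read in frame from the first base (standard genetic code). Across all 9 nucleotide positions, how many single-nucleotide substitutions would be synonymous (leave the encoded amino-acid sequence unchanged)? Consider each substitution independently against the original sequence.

4

Codon 1 (AUU, Ile): 2 synonymous substitutions.
Codon 2 (UGC, Cys): 1 synonymous substitution.
Codon 3 (UGC, Cys): 1 synonymous substitution.
Total: 2 + 1 + 1 = 4.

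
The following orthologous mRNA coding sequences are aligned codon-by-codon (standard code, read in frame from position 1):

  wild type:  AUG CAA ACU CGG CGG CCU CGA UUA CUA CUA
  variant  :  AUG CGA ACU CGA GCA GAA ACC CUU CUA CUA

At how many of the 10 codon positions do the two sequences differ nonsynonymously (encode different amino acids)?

Codon 1: AUG Met / AUG Met — identical.
Codon 2: CAA Gln / CGA Arg — nonsynonymous.
Codon 3: ACU Thr / ACU Thr — identical.
Codon 4: CGG Arg / CGA Arg — synonymous.
Codon 5: CGG Arg / GCA Ala — nonsynonymous.
Codon 6: CCU Pro / GAA Glu — nonsynonymous.
Codon 7: CGA Arg / ACC Thr — nonsynonymous.
Codon 8: UUA Leu / CUU Leu — synonymous.
Codon 9: CUA Leu / CUA Leu — identical.
Codon 10: CUA Leu / CUA Leu — identical.
Nonsynonymous differences: 4.

4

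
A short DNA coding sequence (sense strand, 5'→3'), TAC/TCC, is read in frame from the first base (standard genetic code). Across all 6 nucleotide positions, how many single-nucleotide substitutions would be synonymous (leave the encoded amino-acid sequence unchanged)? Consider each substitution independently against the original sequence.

4

Codon 1 (TAC, Tyr): 1 synonymous substitution.
Codon 2 (TCC, Ser): 3 synonymous substitutions.
Total: 1 + 3 = 4.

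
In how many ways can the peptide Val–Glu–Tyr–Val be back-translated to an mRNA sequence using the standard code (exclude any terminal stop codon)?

64

Val: 4 codons.
Glu: 2 codons.
Tyr: 2 codons.
Val: 4 codons.
4 × 2 × 2 × 4 = 64.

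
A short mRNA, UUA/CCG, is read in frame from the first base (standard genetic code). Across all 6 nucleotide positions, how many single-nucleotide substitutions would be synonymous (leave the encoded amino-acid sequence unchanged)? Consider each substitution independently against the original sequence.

5

Codon 1 (UUA, Leu): 2 synonymous substitutions.
Codon 2 (CCG, Pro): 3 synonymous substitutions.
Total: 2 + 3 = 5.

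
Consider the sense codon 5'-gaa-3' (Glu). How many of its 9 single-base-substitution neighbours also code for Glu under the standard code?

Position 1: none → 0 synonymous.
Position 2: none → 0 synonymous.
Position 3: GAG → 1 synonymous.
Total: 0 + 0 + 1 = 1.

1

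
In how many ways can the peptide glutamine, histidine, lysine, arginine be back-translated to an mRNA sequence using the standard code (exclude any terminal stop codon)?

48

Gln: 2 codons.
His: 2 codons.
Lys: 2 codons.
Arg: 6 codons.
2 × 2 × 2 × 6 = 48.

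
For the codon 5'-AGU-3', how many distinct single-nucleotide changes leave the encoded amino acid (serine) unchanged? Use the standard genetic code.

1

Position 1: none → 0 synonymous.
Position 2: none → 0 synonymous.
Position 3: AGC → 1 synonymous.
Total: 0 + 0 + 1 = 1.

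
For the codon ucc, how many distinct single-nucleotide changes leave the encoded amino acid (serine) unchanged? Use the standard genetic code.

Position 1: none → 0 synonymous.
Position 2: none → 0 synonymous.
Position 3: UCU, UCA, UCG → 3 synonymous.
Total: 0 + 0 + 3 = 3.

3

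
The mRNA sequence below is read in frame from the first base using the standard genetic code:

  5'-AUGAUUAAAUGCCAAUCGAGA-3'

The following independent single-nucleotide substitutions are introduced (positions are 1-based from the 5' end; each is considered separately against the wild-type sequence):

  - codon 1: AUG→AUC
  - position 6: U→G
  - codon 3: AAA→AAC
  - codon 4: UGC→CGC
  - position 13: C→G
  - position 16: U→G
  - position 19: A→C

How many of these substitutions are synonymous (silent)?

1

Codon 1: AUG (Met) → AUC (Ile) — missense.
Codon 2: AUU (Ile) → AUG (Met) — missense.
Codon 3: AAA (Lys) → AAC (Asn) — missense.
Codon 4: UGC (Cys) → CGC (Arg) — missense.
Codon 5: CAA (Gln) → GAA (Glu) — missense.
Codon 6: UCG (Ser) → GCG (Ala) — missense.
Codon 7: AGA (Arg) → CGA (Arg) — synonymous.
Synonymous: 1 of 7.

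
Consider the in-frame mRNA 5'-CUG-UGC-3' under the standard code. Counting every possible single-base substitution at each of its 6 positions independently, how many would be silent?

Codon 1 (CUG, Leu): 4 synonymous substitutions.
Codon 2 (UGC, Cys): 1 synonymous substitution.
Total: 4 + 1 = 5.

5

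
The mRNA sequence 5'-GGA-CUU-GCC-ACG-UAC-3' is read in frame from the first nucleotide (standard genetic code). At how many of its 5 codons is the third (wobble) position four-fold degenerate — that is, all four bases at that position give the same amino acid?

4

Codon 1 GGA (Gly): third position 4-fold.
Codon 2 CUU (Leu): third position 4-fold.
Codon 3 GCC (Ala): third position 4-fold.
Codon 4 ACG (Thr): third position 4-fold.
Codon 5 UAC (Tyr): third position 2-fold.
Four-fold degenerate third positions: 4.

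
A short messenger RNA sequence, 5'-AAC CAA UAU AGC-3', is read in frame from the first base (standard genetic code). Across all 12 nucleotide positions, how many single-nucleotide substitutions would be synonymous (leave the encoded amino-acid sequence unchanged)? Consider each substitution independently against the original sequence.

Codon 1 (AAC, Asn): 1 synonymous substitution.
Codon 2 (CAA, Gln): 1 synonymous substitution.
Codon 3 (UAU, Tyr): 1 synonymous substitution.
Codon 4 (AGC, Ser): 1 synonymous substitution.
Total: 1 + 1 + 1 + 1 = 4.

4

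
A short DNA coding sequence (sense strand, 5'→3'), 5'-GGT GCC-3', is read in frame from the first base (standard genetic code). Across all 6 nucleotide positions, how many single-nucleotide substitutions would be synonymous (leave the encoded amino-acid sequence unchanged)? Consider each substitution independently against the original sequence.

Codon 1 (GGT, Gly): 3 synonymous substitutions.
Codon 2 (GCC, Ala): 3 synonymous substitutions.
Total: 3 + 3 = 6.

6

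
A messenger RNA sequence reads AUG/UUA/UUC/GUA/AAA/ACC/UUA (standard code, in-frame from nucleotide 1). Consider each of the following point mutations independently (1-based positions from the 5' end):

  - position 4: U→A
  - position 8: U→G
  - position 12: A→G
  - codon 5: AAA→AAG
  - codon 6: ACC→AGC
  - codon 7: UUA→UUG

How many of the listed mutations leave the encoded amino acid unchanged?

3

Codon 2: UUA (Leu) → AUA (Ile) — missense.
Codon 3: UUC (Phe) → UGC (Cys) — missense.
Codon 4: GUA (Val) → GUG (Val) — synonymous.
Codon 5: AAA (Lys) → AAG (Lys) — synonymous.
Codon 6: ACC (Thr) → AGC (Ser) — missense.
Codon 7: UUA (Leu) → UUG (Leu) — synonymous.
Synonymous: 3 of 6.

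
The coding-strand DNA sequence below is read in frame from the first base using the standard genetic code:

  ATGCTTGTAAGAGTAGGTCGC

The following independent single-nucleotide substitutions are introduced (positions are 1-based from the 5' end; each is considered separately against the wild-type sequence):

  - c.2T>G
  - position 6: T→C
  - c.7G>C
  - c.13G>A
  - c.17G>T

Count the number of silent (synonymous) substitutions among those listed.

Codon 1: ATG (Met) → AGG (Arg) — missense.
Codon 2: CTT (Leu) → CTC (Leu) — synonymous.
Codon 3: GTA (Val) → CTA (Leu) — missense.
Codon 5: GTA (Val) → ATA (Ile) — missense.
Codon 6: GGT (Gly) → GTT (Val) — missense.
Synonymous: 1 of 5.

1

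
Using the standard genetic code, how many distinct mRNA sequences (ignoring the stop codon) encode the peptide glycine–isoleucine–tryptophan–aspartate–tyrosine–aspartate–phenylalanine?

Gly: 4 codons.
Ile: 3 codons.
Trp: 1 codon.
Asp: 2 codons.
Tyr: 2 codons.
Asp: 2 codons.
Phe: 2 codons.
4 × 3 × 1 × 2 × 2 × 2 × 2 = 192.

192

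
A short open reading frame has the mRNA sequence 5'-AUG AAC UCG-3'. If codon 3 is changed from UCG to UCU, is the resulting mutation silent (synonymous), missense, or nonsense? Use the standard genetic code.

Position 9 falls in codon 3: UCG → Ser.
After the substitution the codon is UCU → Ser.
Both encode Ser, so the change is synonymous.

silent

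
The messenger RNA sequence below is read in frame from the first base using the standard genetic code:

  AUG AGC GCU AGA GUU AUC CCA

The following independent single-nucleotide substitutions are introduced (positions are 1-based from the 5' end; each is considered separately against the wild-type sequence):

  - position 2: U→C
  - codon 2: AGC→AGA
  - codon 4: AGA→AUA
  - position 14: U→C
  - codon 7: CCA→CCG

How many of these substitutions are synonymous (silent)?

Codon 1: AUG (Met) → ACG (Thr) — missense.
Codon 2: AGC (Ser) → AGA (Arg) — missense.
Codon 4: AGA (Arg) → AUA (Ile) — missense.
Codon 5: GUU (Val) → GCU (Ala) — missense.
Codon 7: CCA (Pro) → CCG (Pro) — synonymous.
Synonymous: 1 of 5.

1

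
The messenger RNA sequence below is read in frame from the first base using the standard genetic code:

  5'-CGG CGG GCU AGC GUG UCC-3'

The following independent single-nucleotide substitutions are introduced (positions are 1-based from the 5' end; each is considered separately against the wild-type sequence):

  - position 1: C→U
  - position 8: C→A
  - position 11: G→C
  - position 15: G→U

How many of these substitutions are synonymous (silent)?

1

Codon 1: CGG (Arg) → UGG (Trp) — missense.
Codon 3: GCU (Ala) → GAU (Asp) — missense.
Codon 4: AGC (Ser) → ACC (Thr) — missense.
Codon 5: GUG (Val) → GUU (Val) — synonymous.
Synonymous: 1 of 4.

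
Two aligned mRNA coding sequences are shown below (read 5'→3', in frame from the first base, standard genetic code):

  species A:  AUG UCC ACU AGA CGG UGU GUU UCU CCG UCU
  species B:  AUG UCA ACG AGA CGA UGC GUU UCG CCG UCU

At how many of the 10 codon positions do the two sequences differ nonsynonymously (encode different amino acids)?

0

Codon 1: AUG Met / AUG Met — identical.
Codon 2: UCC Ser / UCA Ser — synonymous.
Codon 3: ACU Thr / ACG Thr — synonymous.
Codon 4: AGA Arg / AGA Arg — identical.
Codon 5: CGG Arg / CGA Arg — synonymous.
Codon 6: UGU Cys / UGC Cys — synonymous.
Codon 7: GUU Val / GUU Val — identical.
Codon 8: UCU Ser / UCG Ser — synonymous.
Codon 9: CCG Pro / CCG Pro — identical.
Codon 10: UCU Ser / UCU Ser — identical.
Nonsynonymous differences: 0.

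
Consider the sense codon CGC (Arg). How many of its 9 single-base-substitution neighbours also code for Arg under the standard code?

3

Position 1: none → 0 synonymous.
Position 2: none → 0 synonymous.
Position 3: CGU, CGA, CGG → 3 synonymous.
Total: 0 + 0 + 3 = 3.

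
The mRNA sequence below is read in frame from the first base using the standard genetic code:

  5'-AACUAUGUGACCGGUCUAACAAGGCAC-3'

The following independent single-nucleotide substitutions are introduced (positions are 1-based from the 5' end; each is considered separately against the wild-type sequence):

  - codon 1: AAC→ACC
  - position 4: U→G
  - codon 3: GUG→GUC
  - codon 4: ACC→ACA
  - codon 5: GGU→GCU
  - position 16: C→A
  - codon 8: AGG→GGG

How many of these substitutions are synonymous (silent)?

2

Codon 1: AAC (Asn) → ACC (Thr) — missense.
Codon 2: UAU (Tyr) → GAU (Asp) — missense.
Codon 3: GUG (Val) → GUC (Val) — synonymous.
Codon 4: ACC (Thr) → ACA (Thr) — synonymous.
Codon 5: GGU (Gly) → GCU (Ala) — missense.
Codon 6: CUA (Leu) → AUA (Ile) — missense.
Codon 8: AGG (Arg) → GGG (Gly) — missense.
Synonymous: 2 of 7.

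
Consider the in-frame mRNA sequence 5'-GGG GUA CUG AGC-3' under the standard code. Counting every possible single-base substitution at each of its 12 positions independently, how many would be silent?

11

Codon 1 (GGG, Gly): 3 synonymous substitutions.
Codon 2 (GUA, Val): 3 synonymous substitutions.
Codon 3 (CUG, Leu): 4 synonymous substitutions.
Codon 4 (AGC, Ser): 1 synonymous substitution.
Total: 3 + 3 + 4 + 1 = 11.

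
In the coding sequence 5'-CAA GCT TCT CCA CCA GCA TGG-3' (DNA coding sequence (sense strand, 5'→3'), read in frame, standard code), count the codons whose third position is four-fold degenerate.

Codon 1 CAA (Gln): third position 2-fold.
Codon 2 GCT (Ala): third position 4-fold.
Codon 3 TCT (Ser): third position 4-fold.
Codon 4 CCA (Pro): third position 4-fold.
Codon 5 CCA (Pro): third position 4-fold.
Codon 6 GCA (Ala): third position 4-fold.
Codon 7 TGG (Trp): third position 1-fold.
Four-fold degenerate third positions: 5.

5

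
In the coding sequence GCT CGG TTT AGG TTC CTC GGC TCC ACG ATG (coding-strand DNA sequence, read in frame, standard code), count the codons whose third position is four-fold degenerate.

Codon 1 GCT (Ala): third position 4-fold.
Codon 2 CGG (Arg): third position 4-fold.
Codon 3 TTT (Phe): third position 2-fold.
Codon 4 AGG (Arg): third position 2-fold.
Codon 5 TTC (Phe): third position 2-fold.
Codon 6 CTC (Leu): third position 4-fold.
Codon 7 GGC (Gly): third position 4-fold.
Codon 8 TCC (Ser): third position 4-fold.
Codon 9 ACG (Thr): third position 4-fold.
Codon 10 ATG (Met): third position 1-fold.
Four-fold degenerate third positions: 6.

6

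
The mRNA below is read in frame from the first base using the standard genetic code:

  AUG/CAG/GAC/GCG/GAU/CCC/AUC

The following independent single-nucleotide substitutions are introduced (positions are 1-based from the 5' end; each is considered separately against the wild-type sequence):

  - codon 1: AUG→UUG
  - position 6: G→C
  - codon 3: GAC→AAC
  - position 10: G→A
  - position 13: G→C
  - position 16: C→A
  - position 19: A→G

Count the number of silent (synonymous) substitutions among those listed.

0

Codon 1: AUG (Met) → UUG (Leu) — missense.
Codon 2: CAG (Gln) → CAC (His) — missense.
Codon 3: GAC (Asp) → AAC (Asn) — missense.
Codon 4: GCG (Ala) → ACG (Thr) — missense.
Codon 5: GAU (Asp) → CAU (His) — missense.
Codon 6: CCC (Pro) → ACC (Thr) — missense.
Codon 7: AUC (Ile) → GUC (Val) — missense.
Synonymous: 0 of 7.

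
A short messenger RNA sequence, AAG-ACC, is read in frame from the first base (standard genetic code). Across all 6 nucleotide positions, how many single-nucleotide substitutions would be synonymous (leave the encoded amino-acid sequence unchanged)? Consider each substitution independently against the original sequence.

Codon 1 (AAG, Lys): 1 synonymous substitution.
Codon 2 (ACC, Thr): 3 synonymous substitutions.
Total: 1 + 3 = 4.

4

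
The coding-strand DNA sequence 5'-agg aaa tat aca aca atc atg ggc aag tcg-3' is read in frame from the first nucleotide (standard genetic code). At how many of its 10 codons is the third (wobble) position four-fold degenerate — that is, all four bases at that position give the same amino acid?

4

Codon 1 AGG (Arg): third position 2-fold.
Codon 2 AAA (Lys): third position 2-fold.
Codon 3 TAT (Tyr): third position 2-fold.
Codon 4 ACA (Thr): third position 4-fold.
Codon 5 ACA (Thr): third position 4-fold.
Codon 6 ATC (Ile): third position 3-fold.
Codon 7 ATG (Met): third position 1-fold.
Codon 8 GGC (Gly): third position 4-fold.
Codon 9 AAG (Lys): third position 2-fold.
Codon 10 TCG (Ser): third position 4-fold.
Four-fold degenerate third positions: 4.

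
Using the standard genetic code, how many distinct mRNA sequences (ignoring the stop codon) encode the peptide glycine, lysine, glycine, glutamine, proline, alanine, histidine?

Gly: 4 codons.
Lys: 2 codons.
Gly: 4 codons.
Gln: 2 codons.
Pro: 4 codons.
Ala: 4 codons.
His: 2 codons.
4 × 2 × 4 × 2 × 4 × 4 × 2 = 2048.

2048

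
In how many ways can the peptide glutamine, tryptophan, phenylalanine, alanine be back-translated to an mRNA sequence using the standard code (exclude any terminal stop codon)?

Gln: 2 codons.
Trp: 1 codon.
Phe: 2 codons.
Ala: 4 codons.
2 × 1 × 2 × 4 = 16.

16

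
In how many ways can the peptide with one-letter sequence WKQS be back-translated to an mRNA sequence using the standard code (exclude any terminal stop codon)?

Trp: 1 codon.
Lys: 2 codons.
Gln: 2 codons.
Ser: 6 codons.
1 × 2 × 2 × 6 = 24.

24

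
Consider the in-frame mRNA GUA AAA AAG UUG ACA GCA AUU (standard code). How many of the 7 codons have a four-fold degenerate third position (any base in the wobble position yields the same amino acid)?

Codon 1 GUA (Val): third position 4-fold.
Codon 2 AAA (Lys): third position 2-fold.
Codon 3 AAG (Lys): third position 2-fold.
Codon 4 UUG (Leu): third position 2-fold.
Codon 5 ACA (Thr): third position 4-fold.
Codon 6 GCA (Ala): third position 4-fold.
Codon 7 AUU (Ile): third position 3-fold.
Four-fold degenerate third positions: 3.

3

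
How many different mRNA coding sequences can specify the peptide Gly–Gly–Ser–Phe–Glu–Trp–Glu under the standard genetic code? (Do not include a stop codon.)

768

Gly: 4 codons.
Gly: 4 codons.
Ser: 6 codons.
Phe: 2 codons.
Glu: 2 codons.
Trp: 1 codon.
Glu: 2 codons.
4 × 4 × 6 × 2 × 2 × 1 × 2 = 768.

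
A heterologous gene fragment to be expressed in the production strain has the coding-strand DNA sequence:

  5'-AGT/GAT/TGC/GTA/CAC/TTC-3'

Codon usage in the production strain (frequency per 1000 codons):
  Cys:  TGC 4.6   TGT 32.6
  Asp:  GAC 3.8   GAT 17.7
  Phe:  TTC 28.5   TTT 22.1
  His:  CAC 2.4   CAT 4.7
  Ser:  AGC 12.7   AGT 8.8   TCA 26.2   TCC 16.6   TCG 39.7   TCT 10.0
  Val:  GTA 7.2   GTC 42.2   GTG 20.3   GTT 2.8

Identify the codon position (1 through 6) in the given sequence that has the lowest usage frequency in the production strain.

Codon 1 AGT (Ser): 8.8 per 1000.
Codon 2 GAT (Asp): 17.7 per 1000.
Codon 3 TGC (Cys): 4.6 per 1000.
Codon 4 GTA (Val): 7.2 per 1000.
Codon 5 CAC (His): 2.4 per 1000.
Codon 6 TTC (Phe): 28.5 per 1000.
Lowest frequency is 2.4 at codon 5.

5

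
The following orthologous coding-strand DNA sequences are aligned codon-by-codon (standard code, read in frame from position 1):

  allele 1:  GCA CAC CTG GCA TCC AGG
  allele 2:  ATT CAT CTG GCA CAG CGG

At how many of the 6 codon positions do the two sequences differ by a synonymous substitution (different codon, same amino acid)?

Codon 1: GCA Ala / ATT Ile — nonsynonymous.
Codon 2: CAC His / CAT His — synonymous.
Codon 3: CTG Leu / CTG Leu — identical.
Codon 4: GCA Ala / GCA Ala — identical.
Codon 5: TCC Ser / CAG Gln — nonsynonymous.
Codon 6: AGG Arg / CGG Arg — synonymous.
Synonymous differences: 2.

2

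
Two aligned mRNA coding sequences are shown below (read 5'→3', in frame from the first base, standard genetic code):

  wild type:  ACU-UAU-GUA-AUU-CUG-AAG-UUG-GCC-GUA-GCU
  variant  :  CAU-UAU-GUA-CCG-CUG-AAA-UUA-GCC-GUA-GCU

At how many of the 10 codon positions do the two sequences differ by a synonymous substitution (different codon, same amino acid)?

2

Codon 1: ACU Thr / CAU His — nonsynonymous.
Codon 2: UAU Tyr / UAU Tyr — identical.
Codon 3: GUA Val / GUA Val — identical.
Codon 4: AUU Ile / CCG Pro — nonsynonymous.
Codon 5: CUG Leu / CUG Leu — identical.
Codon 6: AAG Lys / AAA Lys — synonymous.
Codon 7: UUG Leu / UUA Leu — synonymous.
Codon 8: GCC Ala / GCC Ala — identical.
Codon 9: GUA Val / GUA Val — identical.
Codon 10: GCU Ala / GCU Ala — identical.
Synonymous differences: 2.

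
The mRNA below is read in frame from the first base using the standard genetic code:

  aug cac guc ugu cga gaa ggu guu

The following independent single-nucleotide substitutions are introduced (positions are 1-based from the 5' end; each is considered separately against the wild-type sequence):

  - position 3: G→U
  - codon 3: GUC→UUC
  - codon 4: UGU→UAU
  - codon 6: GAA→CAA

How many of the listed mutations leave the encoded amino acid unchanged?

Codon 1: AUG (Met) → AUU (Ile) — missense.
Codon 3: GUC (Val) → UUC (Phe) — missense.
Codon 4: UGU (Cys) → UAU (Tyr) — missense.
Codon 6: GAA (Glu) → CAA (Gln) — missense.
Synonymous: 0 of 4.

0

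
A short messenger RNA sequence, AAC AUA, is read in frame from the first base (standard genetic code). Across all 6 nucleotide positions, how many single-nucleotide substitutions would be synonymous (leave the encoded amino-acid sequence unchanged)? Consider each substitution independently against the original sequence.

Codon 1 (AAC, Asn): 1 synonymous substitution.
Codon 2 (AUA, Ile): 2 synonymous substitutions.
Total: 1 + 2 = 3.

3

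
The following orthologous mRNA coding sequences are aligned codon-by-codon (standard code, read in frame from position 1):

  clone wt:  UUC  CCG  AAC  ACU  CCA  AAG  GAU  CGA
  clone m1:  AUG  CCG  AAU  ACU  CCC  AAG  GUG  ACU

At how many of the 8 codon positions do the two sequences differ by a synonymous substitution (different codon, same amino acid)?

2

Codon 1: UUC Phe / AUG Met — nonsynonymous.
Codon 2: CCG Pro / CCG Pro — identical.
Codon 3: AAC Asn / AAU Asn — synonymous.
Codon 4: ACU Thr / ACU Thr — identical.
Codon 5: CCA Pro / CCC Pro — synonymous.
Codon 6: AAG Lys / AAG Lys — identical.
Codon 7: GAU Asp / GUG Val — nonsynonymous.
Codon 8: CGA Arg / ACU Thr — nonsynonymous.
Synonymous differences: 2.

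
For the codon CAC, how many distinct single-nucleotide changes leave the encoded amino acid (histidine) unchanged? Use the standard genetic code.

Position 1: none → 0 synonymous.
Position 2: none → 0 synonymous.
Position 3: CAU → 1 synonymous.
Total: 0 + 0 + 1 = 1.

1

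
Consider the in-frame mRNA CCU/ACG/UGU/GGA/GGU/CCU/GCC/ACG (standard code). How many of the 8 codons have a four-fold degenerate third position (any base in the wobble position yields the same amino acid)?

Codon 1 CCU (Pro): third position 4-fold.
Codon 2 ACG (Thr): third position 4-fold.
Codon 3 UGU (Cys): third position 2-fold.
Codon 4 GGA (Gly): third position 4-fold.
Codon 5 GGU (Gly): third position 4-fold.
Codon 6 CCU (Pro): third position 4-fold.
Codon 7 GCC (Ala): third position 4-fold.
Codon 8 ACG (Thr): third position 4-fold.
Four-fold degenerate third positions: 7.

7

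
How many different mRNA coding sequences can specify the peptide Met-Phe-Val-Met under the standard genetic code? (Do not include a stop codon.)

8

Met: 1 codon.
Phe: 2 codons.
Val: 4 codons.
Met: 1 codon.
1 × 2 × 4 × 1 = 8.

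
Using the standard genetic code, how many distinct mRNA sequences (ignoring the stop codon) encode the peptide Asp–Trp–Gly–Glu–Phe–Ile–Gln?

192

Asp: 2 codons.
Trp: 1 codon.
Gly: 4 codons.
Glu: 2 codons.
Phe: 2 codons.
Ile: 3 codons.
Gln: 2 codons.
2 × 1 × 4 × 2 × 2 × 3 × 2 = 192.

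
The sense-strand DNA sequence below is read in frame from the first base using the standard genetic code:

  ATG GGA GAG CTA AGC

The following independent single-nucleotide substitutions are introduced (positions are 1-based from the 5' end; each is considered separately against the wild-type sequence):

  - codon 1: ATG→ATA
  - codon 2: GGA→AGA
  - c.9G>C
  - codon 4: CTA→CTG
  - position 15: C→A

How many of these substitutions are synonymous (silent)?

Codon 1: ATG (Met) → ATA (Ile) — missense.
Codon 2: GGA (Gly) → AGA (Arg) — missense.
Codon 3: GAG (Glu) → GAC (Asp) — missense.
Codon 4: CTA (Leu) → CTG (Leu) — synonymous.
Codon 5: AGC (Ser) → AGA (Arg) — missense.
Synonymous: 1 of 5.

1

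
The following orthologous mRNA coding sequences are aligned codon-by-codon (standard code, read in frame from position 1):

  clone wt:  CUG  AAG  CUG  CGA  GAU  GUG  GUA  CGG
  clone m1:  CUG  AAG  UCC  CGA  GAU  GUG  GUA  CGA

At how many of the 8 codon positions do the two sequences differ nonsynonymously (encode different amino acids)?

1

Codon 1: CUG Leu / CUG Leu — identical.
Codon 2: AAG Lys / AAG Lys — identical.
Codon 3: CUG Leu / UCC Ser — nonsynonymous.
Codon 4: CGA Arg / CGA Arg — identical.
Codon 5: GAU Asp / GAU Asp — identical.
Codon 6: GUG Val / GUG Val — identical.
Codon 7: GUA Val / GUA Val — identical.
Codon 8: CGG Arg / CGA Arg — synonymous.
Nonsynonymous differences: 1.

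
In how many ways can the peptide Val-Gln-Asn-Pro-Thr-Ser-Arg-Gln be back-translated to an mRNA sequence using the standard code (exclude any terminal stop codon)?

18432

Val: 4 codons.
Gln: 2 codons.
Asn: 2 codons.
Pro: 4 codons.
Thr: 4 codons.
Ser: 6 codons.
Arg: 6 codons.
Gln: 2 codons.
4 × 2 × 2 × 4 × 4 × 6 × 6 × 2 = 18432.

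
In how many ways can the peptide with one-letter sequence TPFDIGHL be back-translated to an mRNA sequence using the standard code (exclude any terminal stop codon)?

9216

Thr: 4 codons.
Pro: 4 codons.
Phe: 2 codons.
Asp: 2 codons.
Ile: 3 codons.
Gly: 4 codons.
His: 2 codons.
Leu: 6 codons.
4 × 4 × 2 × 2 × 3 × 4 × 2 × 6 = 9216.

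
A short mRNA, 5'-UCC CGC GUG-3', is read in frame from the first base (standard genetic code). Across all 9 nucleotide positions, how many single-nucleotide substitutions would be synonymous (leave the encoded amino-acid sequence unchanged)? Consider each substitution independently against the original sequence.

Codon 1 (UCC, Ser): 3 synonymous substitutions.
Codon 2 (CGC, Arg): 3 synonymous substitutions.
Codon 3 (GUG, Val): 3 synonymous substitutions.
Total: 3 + 3 + 3 = 9.

9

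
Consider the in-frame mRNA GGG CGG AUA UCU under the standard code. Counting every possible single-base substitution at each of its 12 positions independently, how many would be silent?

Codon 1 (GGG, Gly): 3 synonymous substitutions.
Codon 2 (CGG, Arg): 4 synonymous substitutions.
Codon 3 (AUA, Ile): 2 synonymous substitutions.
Codon 4 (UCU, Ser): 3 synonymous substitutions.
Total: 3 + 4 + 2 + 3 = 12.

12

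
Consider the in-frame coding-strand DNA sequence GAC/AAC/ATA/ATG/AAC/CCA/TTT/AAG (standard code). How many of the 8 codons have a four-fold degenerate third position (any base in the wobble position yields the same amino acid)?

Codon 1 GAC (Asp): third position 2-fold.
Codon 2 AAC (Asn): third position 2-fold.
Codon 3 ATA (Ile): third position 3-fold.
Codon 4 ATG (Met): third position 1-fold.
Codon 5 AAC (Asn): third position 2-fold.
Codon 6 CCA (Pro): third position 4-fold.
Codon 7 TTT (Phe): third position 2-fold.
Codon 8 AAG (Lys): third position 2-fold.
Four-fold degenerate third positions: 1.

1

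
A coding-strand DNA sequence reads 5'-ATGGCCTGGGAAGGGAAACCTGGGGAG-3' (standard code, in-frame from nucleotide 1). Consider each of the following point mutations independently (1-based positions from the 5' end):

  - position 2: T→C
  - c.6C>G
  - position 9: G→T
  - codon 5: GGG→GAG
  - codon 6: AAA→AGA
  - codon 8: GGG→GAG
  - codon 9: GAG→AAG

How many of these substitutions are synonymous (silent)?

1

Codon 1: ATG (Met) → ACG (Thr) — missense.
Codon 2: GCC (Ala) → GCG (Ala) — synonymous.
Codon 3: TGG (Trp) → TGT (Cys) — missense.
Codon 5: GGG (Gly) → GAG (Glu) — missense.
Codon 6: AAA (Lys) → AGA (Arg) — missense.
Codon 8: GGG (Gly) → GAG (Glu) — missense.
Codon 9: GAG (Glu) → AAG (Lys) — missense.
Synonymous: 1 of 7.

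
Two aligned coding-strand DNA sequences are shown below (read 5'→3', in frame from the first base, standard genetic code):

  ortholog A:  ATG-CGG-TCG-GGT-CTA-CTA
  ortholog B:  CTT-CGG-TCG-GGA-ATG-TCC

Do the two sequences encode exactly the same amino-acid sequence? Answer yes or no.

Codon 1: ATG Met / CTT Leu — nonsynonymous.
Codon 2: CGG Arg / CGG Arg — identical.
Codon 3: TCG Ser / TCG Ser — identical.
Codon 4: GGT Gly / GGA Gly — synonymous.
Codon 5: CTA Leu / ATG Met — nonsynonymous.
Codon 6: CTA Leu / TCC Ser — nonsynonymous.
Nonsynonymous differences: 3 → different protein.

no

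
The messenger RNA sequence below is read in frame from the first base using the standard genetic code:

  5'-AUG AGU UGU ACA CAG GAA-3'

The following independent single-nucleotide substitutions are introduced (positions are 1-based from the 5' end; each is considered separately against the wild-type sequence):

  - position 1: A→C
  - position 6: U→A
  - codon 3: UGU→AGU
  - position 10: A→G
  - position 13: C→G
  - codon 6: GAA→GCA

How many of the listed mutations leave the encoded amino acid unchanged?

0

Codon 1: AUG (Met) → CUG (Leu) — missense.
Codon 2: AGU (Ser) → AGA (Arg) — missense.
Codon 3: UGU (Cys) → AGU (Ser) — missense.
Codon 4: ACA (Thr) → GCA (Ala) — missense.
Codon 5: CAG (Gln) → GAG (Glu) — missense.
Codon 6: GAA (Glu) → GCA (Ala) — missense.
Synonymous: 0 of 6.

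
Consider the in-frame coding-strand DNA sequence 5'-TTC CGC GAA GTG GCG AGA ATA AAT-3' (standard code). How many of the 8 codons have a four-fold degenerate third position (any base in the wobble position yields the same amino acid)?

3

Codon 1 TTC (Phe): third position 2-fold.
Codon 2 CGC (Arg): third position 4-fold.
Codon 3 GAA (Glu): third position 2-fold.
Codon 4 GTG (Val): third position 4-fold.
Codon 5 GCG (Ala): third position 4-fold.
Codon 6 AGA (Arg): third position 2-fold.
Codon 7 ATA (Ile): third position 3-fold.
Codon 8 AAT (Asn): third position 2-fold.
Four-fold degenerate third positions: 3.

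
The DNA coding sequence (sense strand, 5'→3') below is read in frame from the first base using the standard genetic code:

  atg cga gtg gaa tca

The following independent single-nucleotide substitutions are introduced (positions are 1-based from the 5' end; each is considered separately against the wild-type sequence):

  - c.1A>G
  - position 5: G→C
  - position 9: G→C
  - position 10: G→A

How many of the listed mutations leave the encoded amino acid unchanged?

1

Codon 1: ATG (Met) → GTG (Val) — missense.
Codon 2: CGA (Arg) → CCA (Pro) — missense.
Codon 3: GTG (Val) → GTC (Val) — synonymous.
Codon 4: GAA (Glu) → AAA (Lys) — missense.
Synonymous: 1 of 4.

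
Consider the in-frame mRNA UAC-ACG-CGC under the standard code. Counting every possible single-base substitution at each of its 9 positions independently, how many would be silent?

7

Codon 1 (UAC, Tyr): 1 synonymous substitution.
Codon 2 (ACG, Thr): 3 synonymous substitutions.
Codon 3 (CGC, Arg): 3 synonymous substitutions.
Total: 1 + 3 + 3 = 7.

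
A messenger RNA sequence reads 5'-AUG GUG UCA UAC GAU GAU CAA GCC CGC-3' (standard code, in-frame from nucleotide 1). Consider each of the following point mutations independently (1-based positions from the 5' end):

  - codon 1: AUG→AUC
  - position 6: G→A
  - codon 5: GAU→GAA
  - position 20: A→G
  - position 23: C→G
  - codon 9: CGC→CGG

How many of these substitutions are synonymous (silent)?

Codon 1: AUG (Met) → AUC (Ile) — missense.
Codon 2: GUG (Val) → GUA (Val) — synonymous.
Codon 5: GAU (Asp) → GAA (Glu) — missense.
Codon 7: CAA (Gln) → CGA (Arg) — missense.
Codon 8: GCC (Ala) → GGC (Gly) — missense.
Codon 9: CGC (Arg) → CGG (Arg) — synonymous.
Synonymous: 2 of 6.

2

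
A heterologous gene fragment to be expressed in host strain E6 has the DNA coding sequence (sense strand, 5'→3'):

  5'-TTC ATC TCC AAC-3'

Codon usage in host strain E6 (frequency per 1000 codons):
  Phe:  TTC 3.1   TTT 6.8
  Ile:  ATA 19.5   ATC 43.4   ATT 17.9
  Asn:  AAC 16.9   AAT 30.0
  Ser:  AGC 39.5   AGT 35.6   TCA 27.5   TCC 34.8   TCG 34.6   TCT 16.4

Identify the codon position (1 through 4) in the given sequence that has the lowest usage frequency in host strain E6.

Codon 1 TTC (Phe): 3.1 per 1000.
Codon 2 ATC (Ile): 43.4 per 1000.
Codon 3 TCC (Ser): 34.8 per 1000.
Codon 4 AAC (Asn): 16.9 per 1000.
Lowest frequency is 3.1 at codon 1.

1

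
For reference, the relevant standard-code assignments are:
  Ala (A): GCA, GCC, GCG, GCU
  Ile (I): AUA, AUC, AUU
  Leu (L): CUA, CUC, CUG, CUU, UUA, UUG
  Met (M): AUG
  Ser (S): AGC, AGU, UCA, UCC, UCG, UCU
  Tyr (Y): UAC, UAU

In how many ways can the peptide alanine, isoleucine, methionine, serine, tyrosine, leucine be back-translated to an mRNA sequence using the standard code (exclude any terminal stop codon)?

Ala: 4 codons.
Ile: 3 codons.
Met: 1 codon.
Ser: 6 codons.
Tyr: 2 codons.
Leu: 6 codons.
4 × 3 × 1 × 6 × 2 × 6 = 864.

864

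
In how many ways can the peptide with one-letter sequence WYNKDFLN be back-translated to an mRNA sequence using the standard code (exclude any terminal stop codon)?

Trp: 1 codon.
Tyr: 2 codons.
Asn: 2 codons.
Lys: 2 codons.
Asp: 2 codons.
Phe: 2 codons.
Leu: 6 codons.
Asn: 2 codons.
1 × 2 × 2 × 2 × 2 × 2 × 6 × 2 = 384.

384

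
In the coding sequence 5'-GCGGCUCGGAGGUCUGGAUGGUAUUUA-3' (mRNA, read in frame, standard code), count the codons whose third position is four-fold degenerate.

5

Codon 1 GCG (Ala): third position 4-fold.
Codon 2 GCU (Ala): third position 4-fold.
Codon 3 CGG (Arg): third position 4-fold.
Codon 4 AGG (Arg): third position 2-fold.
Codon 5 UCU (Ser): third position 4-fold.
Codon 6 GGA (Gly): third position 4-fold.
Codon 7 UGG (Trp): third position 1-fold.
Codon 8 UAU (Tyr): third position 2-fold.
Codon 9 UUA (Leu): third position 2-fold.
Four-fold degenerate third positions: 5.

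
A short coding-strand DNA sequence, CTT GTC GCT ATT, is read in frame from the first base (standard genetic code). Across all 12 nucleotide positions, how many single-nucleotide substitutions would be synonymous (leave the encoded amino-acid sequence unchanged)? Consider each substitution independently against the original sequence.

11

Codon 1 (CTT, Leu): 3 synonymous substitutions.
Codon 2 (GTC, Val): 3 synonymous substitutions.
Codon 3 (GCT, Ala): 3 synonymous substitutions.
Codon 4 (ATT, Ile): 2 synonymous substitutions.
Total: 3 + 3 + 3 + 2 = 11.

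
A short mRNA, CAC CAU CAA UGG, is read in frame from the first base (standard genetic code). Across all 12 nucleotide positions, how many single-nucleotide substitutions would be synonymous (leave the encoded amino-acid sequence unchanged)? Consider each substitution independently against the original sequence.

3

Codon 1 (CAC, His): 1 synonymous substitution.
Codon 2 (CAU, His): 1 synonymous substitution.
Codon 3 (CAA, Gln): 1 synonymous substitution.
Codon 4 (UGG, Trp): 0 synonymous substitutions.
Total: 1 + 1 + 1 + 0 = 3.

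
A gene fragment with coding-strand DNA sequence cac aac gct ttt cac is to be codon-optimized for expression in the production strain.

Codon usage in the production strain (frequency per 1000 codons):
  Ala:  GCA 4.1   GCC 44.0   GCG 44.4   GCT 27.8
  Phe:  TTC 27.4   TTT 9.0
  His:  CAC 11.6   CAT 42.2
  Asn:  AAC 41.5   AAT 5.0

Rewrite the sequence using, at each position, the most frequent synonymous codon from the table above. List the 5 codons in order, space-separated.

CAT AAC GCG TTC CAT

Codon 1 (His): best is CAT at 42.2.
Codon 2 (Asn): best is AAC at 41.5.
Codon 3 (Ala): best is GCG at 44.4.
Codon 4 (Phe): best is TTC at 27.4.
Codon 5 (His): best is CAT at 42.2.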